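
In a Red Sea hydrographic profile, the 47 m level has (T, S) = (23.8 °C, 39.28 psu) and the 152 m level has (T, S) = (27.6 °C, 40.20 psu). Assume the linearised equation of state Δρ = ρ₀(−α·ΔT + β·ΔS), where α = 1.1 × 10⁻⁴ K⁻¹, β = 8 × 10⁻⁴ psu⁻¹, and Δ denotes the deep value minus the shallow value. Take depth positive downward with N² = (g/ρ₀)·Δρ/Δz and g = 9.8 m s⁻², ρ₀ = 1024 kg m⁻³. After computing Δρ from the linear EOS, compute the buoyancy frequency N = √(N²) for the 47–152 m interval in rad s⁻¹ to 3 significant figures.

5.45 × 10⁻³ rad s⁻¹

ΔT = +3.8 K, ΔS = +0.92 psu (deep − shallow).
Δρ/ρ₀ = −αΔT + βΔS = -4.18 × 10⁻⁴ + 7.36 × 10⁻⁴ = 3.18 × 10⁻⁴, so Δρ ≈ 0.3256 kg m⁻³.
N² = (g/ρ₀)·Δρ/Δz = g·(Δρ/ρ₀)/Δz = 9.8 × 3.18 × 10⁻⁴ / 105 = 2.9680 × 10⁻⁵ s⁻².
N = √(2.9680 × 10⁻⁵) = 5.4479 × 10⁻³ rad s⁻¹ ≈ 5.45 × 10⁻³ rad s⁻¹.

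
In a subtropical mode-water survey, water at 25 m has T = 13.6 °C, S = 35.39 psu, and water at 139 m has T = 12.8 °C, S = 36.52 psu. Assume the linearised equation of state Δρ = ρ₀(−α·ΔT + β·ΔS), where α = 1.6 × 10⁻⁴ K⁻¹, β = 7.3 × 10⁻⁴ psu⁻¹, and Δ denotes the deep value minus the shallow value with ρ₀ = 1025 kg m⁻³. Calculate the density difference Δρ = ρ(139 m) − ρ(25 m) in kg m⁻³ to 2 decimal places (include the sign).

ΔT = -0.8 K, ΔS = +1.13 psu (deep − shallow).
Δρ/ρ₀ = −(1.6 × 10⁻⁴)(-0.8) + (7.3 × 10⁻⁴)(+1.13) = 9.529 × 10⁻⁴.
Δρ = 1025 × (9.529 × 10⁻⁴) = +0.98 kg m⁻³.
Positive Δρ: denser below, stable.

+0.98 kg m⁻³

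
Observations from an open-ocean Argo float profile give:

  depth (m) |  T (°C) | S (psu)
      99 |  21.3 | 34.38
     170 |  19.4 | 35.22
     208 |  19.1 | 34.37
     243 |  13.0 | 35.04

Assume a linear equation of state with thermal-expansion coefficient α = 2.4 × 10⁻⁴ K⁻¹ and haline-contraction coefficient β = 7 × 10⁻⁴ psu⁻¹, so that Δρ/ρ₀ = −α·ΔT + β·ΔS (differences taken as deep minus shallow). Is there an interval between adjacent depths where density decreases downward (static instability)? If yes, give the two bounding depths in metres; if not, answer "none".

Evaluate Δρ/ρ₀ = −αΔT + βΔS across each adjacent pair:
  99–170 m: −αΔT+βΔS = −(2.4 × 10⁻⁴)(-1.9)+(7 × 10⁻⁴)(+0.84) = 1.0 × 10⁻³ → stable
  170–208 m: −αΔT+βΔS = −(2.4 × 10⁻⁴)(-0.3)+(7 × 10⁻⁴)(-0.85) = -5.2 × 10⁻⁴ → UNSTABLE
  208–243 m: −αΔT+βΔS = −(2.4 × 10⁻⁴)(-6.1)+(7 × 10⁻⁴)(+0.67) = 1.9 × 10⁻³ → stable
The 170–208 m interval has Δρ < 0: lighter water underlies denser water.

170–208 m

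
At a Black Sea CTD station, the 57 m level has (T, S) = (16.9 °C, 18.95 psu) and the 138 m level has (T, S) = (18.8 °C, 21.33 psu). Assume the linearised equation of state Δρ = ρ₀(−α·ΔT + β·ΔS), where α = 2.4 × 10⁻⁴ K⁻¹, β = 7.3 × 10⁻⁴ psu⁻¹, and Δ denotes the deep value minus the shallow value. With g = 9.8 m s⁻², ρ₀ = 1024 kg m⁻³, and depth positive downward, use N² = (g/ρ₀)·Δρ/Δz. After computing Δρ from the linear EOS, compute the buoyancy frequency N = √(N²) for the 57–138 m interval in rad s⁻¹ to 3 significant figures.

ΔT = +1.9 K, ΔS = +2.38 psu (deep − shallow).
Δρ/ρ₀ = −αΔT + βΔS = -4.56 × 10⁻⁴ + 1.7374 × 10⁻³ = 1.2814 × 10⁻³, so Δρ ≈ 1.312 kg m⁻³.
N² = (g/ρ₀)·Δρ/Δz = g·(Δρ/ρ₀)/Δz = 9.8 × 1.2814 × 10⁻³ / 81 = 1.5503 × 10⁻⁴ s⁻².
N = √(1.5503 × 10⁻⁴) = 0.012451 rad s⁻¹ ≈ 0.0125 rad s⁻¹.

0.0125 rad s⁻¹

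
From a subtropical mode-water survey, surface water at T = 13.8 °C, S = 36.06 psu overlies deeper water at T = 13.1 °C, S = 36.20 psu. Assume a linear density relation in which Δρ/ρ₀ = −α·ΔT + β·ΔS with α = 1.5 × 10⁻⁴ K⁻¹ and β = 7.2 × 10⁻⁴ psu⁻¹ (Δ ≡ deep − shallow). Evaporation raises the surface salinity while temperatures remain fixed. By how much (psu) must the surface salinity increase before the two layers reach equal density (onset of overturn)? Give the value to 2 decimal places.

Neutral buoyancy requires −α(T_deep − T_surf) + β(S_deep − S_surf′) = 0.
S_surf′ = S_deep − (α/β)·ΔT = 36.20 − (1.5 × 10⁻⁴/7.2 × 10⁻⁴)·(-0.7) = 36.3458 psu.
Increase required: 36.3458 − 36.06 = 0.2858 psu.

0.29 psu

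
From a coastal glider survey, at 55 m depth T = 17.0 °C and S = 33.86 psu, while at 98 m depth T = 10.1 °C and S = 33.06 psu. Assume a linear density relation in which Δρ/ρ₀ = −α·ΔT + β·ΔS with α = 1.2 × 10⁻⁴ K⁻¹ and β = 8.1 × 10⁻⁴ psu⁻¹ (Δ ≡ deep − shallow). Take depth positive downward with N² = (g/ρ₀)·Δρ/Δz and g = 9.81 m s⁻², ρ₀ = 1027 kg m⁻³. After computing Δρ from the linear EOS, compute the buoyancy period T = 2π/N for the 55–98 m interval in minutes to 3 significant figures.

ΔT = -6.9 K, ΔS = -0.80 psu (deep − shallow).
Δρ/ρ₀ = −αΔT + βΔS = 8.28 × 10⁻⁴ − 6.48 × 10⁻⁴ = 1.80 × 10⁻⁴, so Δρ ≈ 0.1849 kg m⁻³.
N² = (g/ρ₀)·Δρ/Δz = g·(Δρ/ρ₀)/Δz = 9.81 × 1.80 × 10⁻⁴ / 43 = 4.1065 × 10⁻⁵ s⁻².
N = √(4.1065 × 10⁻⁵) = 6.4082 × 10⁻³ rad s⁻¹ → T = 2π/N = 980.49 s = 16.341 min ≈ 16.3 min.

16.3 min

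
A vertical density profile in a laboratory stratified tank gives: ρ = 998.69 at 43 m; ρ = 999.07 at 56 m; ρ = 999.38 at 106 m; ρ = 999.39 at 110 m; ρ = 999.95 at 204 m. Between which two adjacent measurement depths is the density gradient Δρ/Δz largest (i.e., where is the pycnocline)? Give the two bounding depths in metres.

Compute the density gradient over each adjacent pair:
  43–56 m: Δρ/Δz = 0.38/13 = 0.029 kg m⁻⁴
  56–106 m: Δρ/Δz = 0.31/50 = 6.2 × 10⁻³ kg m⁻⁴
  106–110 m: Δρ/Δz = 0.01/4 = 2.5 × 10⁻³ kg m⁻⁴
  110–204 m: Δρ/Δz = 0.56/94 = 6.0 × 10⁻³ kg m⁻⁴
The largest gradient is in the 43–56 m interval — the pycnocline.

43–56 m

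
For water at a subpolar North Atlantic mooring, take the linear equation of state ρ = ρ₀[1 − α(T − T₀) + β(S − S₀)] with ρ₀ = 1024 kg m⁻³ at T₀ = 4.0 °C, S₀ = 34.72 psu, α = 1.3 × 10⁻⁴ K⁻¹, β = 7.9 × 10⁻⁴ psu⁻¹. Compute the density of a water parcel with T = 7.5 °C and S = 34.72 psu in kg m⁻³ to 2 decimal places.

T − T₀ = +3.5 K, S − S₀ = +0.00 psu.
Bracket = 1 − α·(+3.5) + β·(+0.00) = 1 + (-4.55 × 10⁻⁴) = 0.9995450.
ρ = 1024 × 0.9995450 = 1023.53 kg m⁻³.

1023.53 kg m⁻³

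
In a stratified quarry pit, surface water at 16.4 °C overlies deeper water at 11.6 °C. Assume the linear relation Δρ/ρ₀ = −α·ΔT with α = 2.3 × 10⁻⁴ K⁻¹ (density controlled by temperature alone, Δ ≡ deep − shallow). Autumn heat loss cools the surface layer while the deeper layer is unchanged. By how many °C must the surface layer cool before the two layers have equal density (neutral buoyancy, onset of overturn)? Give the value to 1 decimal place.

4.8 °C

With temperature the only control, equal density requires T_surf′ = T_deep.
T_surf′ = 11.6 °C.
Cooling required: 16.4 − 11.6 = 4.8 °C.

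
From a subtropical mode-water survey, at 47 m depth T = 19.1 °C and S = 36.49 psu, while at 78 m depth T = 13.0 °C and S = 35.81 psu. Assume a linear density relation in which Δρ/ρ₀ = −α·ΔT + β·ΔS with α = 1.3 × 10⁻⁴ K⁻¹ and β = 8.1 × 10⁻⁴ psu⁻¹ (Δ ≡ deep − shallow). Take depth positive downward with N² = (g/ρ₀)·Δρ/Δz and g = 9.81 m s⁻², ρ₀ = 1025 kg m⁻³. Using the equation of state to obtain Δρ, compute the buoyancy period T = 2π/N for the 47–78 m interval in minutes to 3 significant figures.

ΔT = -6.1 K, ΔS = -0.68 psu (deep − shallow).
Δρ/ρ₀ = −αΔT + βΔS = 7.93 × 10⁻⁴ − 5.508 × 10⁻⁴ = 2.422 × 10⁻⁴, so Δρ ≈ 0.2483 kg m⁻³.
N² = (g/ρ₀)·Δρ/Δz = g·(Δρ/ρ₀)/Δz = 9.81 × 2.422 × 10⁻⁴ / 31 = 7.6645 × 10⁻⁵ s⁻².
N = √(7.6645 × 10⁻⁵) = 8.7547 × 10⁻³ rad s⁻¹ → T = 2π/N = 717.69 s = 11.962 min ≈ 12.0 min.

12.0 min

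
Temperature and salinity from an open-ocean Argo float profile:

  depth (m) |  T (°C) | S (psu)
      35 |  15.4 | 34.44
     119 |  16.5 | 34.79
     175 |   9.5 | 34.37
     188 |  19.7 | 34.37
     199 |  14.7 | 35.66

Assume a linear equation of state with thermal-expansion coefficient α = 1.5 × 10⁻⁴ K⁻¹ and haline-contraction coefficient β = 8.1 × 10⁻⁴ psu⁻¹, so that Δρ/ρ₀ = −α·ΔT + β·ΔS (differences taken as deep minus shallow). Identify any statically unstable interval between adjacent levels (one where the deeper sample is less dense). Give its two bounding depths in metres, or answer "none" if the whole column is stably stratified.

Evaluate Δρ/ρ₀ = −αΔT + βΔS across each adjacent pair:
  35–119 m: −αΔT+βΔS = −(1.5 × 10⁻⁴)(+1.1)+(8.1 × 10⁻⁴)(+0.35) = 1.2 × 10⁻⁴ → stable
  119–175 m: −αΔT+βΔS = −(1.5 × 10⁻⁴)(-7.0)+(8.1 × 10⁻⁴)(-0.42) = 7.1 × 10⁻⁴ → stable
  175–188 m: −αΔT+βΔS = −(1.5 × 10⁻⁴)(+10.2)+(8.1 × 10⁻⁴)(+0.00) = -1.5 × 10⁻³ → UNSTABLE
  188–199 m: −αΔT+βΔS = −(1.5 × 10⁻⁴)(-5.0)+(8.1 × 10⁻⁴)(+1.29) = 1.8 × 10⁻³ → stable
The 175–188 m interval has Δρ < 0: lighter water underlies denser water.

175–188 m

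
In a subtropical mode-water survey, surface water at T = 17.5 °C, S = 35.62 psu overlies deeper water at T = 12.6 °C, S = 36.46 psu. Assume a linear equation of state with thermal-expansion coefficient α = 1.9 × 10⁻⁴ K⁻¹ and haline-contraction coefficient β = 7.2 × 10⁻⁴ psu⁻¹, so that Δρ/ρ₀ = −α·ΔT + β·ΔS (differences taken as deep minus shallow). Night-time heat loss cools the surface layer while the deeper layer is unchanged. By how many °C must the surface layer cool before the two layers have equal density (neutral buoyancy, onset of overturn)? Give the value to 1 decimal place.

8.1 °C

Neutral buoyancy requires Δρ = 0, i.e. −α(T_deep − T_surf′) + β(S_deep − S_surf) = 0.
T_surf′ = T_deep − (β/α)·ΔS = 12.6 − (7.2 × 10⁻⁴/1.9 × 10⁻⁴)·(+0.84) = 9.417 °C.
Cooling required: 17.5 − (9.417) = 8.083 °C.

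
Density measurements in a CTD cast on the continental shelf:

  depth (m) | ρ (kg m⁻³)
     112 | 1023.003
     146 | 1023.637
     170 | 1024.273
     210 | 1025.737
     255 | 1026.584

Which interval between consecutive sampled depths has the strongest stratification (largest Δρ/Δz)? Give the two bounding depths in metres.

170–210 m

Compute the density gradient over each adjacent pair:
  112–146 m: Δρ/Δz = 0.634/34 = 0.019 kg m⁻⁴
  146–170 m: Δρ/Δz = 0.636/24 = 0.026 kg m⁻⁴
  170–210 m: Δρ/Δz = 1.464/40 = 0.037 kg m⁻⁴
  210–255 m: Δρ/Δz = 0.847/45 = 0.019 kg m⁻⁴
The largest gradient is in the 170–210 m interval — the pycnocline.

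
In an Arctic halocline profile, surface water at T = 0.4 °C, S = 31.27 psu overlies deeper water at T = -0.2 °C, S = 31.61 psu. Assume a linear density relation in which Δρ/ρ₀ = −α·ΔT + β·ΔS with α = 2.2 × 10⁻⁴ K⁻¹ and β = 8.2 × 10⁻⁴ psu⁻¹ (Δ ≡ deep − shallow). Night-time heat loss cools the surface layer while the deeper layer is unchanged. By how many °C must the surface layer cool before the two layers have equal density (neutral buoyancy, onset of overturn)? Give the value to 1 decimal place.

1.9 °C

Neutral buoyancy requires Δρ = 0, i.e. −α(T_deep − T_surf′) + β(S_deep − S_surf) = 0.
T_surf′ = T_deep − (β/α)·ΔS = -0.2 − (8.2 × 10⁻⁴/2.2 × 10⁻⁴)·(+0.34) = -1.467 °C.
Cooling required: 0.4 − (-1.467) = 1.867 °C.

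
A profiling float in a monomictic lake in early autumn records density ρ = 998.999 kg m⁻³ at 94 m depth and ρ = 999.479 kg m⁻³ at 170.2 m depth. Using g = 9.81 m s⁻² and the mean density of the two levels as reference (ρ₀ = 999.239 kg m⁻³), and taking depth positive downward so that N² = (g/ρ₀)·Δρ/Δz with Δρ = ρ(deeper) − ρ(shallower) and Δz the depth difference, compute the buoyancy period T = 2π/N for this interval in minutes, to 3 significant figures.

13.3 min

Δρ = 999.479 − 998.999 = 0.480 kg m⁻³ over Δz = 170.2 − 94 = 76.2 m.
N² = (9.81/999.239) × (0.480/76.2) = 6.1842 × 10⁻⁵ s⁻².
N = √(6.1842 × 10⁻⁵) = 7.8640 × 10⁻³ rad s⁻¹, so T = 2π/N = 798.98 s = 13.316 min ≈ 13.3 min.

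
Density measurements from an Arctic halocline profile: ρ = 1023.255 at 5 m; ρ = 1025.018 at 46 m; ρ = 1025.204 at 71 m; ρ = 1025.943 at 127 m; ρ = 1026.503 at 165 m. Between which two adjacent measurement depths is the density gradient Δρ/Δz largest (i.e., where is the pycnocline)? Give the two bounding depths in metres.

Compute the density gradient over each adjacent pair:
  5–46 m: Δρ/Δz = 1.763/41 = 0.043 kg m⁻⁴
  46–71 m: Δρ/Δz = 0.186/25 = 7.4 × 10⁻³ kg m⁻⁴
  71–127 m: Δρ/Δz = 0.739/56 = 0.013 kg m⁻⁴
  127–165 m: Δρ/Δz = 0.560/38 = 0.015 kg m⁻⁴
The largest gradient is in the 5–46 m interval — the pycnocline.

5–46 m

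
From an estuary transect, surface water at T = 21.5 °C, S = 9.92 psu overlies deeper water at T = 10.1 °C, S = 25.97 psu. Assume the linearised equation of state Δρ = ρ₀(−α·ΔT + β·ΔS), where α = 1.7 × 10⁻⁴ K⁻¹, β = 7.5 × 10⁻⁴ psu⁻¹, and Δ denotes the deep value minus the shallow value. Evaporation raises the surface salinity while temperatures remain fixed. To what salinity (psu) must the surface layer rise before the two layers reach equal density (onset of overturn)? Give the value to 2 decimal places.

28.55 psu

Neutral buoyancy requires −α(T_deep − T_surf) + β(S_deep − S_surf′) = 0.
S_surf′ = S_deep − (α/β)·ΔT = 25.97 − (1.7 × 10⁻⁴/7.5 × 10⁻⁴)·(-11.4) = 28.5540 psu.
Increase required: 28.5540 − 9.92 = 18.6340 psu.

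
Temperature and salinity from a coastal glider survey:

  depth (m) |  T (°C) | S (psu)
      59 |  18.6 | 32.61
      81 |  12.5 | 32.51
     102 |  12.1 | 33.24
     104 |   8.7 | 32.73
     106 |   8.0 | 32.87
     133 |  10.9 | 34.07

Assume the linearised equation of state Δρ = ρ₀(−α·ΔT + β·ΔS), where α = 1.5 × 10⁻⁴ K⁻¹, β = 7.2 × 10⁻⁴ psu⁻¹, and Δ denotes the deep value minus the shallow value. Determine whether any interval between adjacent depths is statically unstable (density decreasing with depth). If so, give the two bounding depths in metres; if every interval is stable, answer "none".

none

Evaluate Δρ/ρ₀ = −αΔT + βΔS across each adjacent pair:
  59–81 m: −αΔT+βΔS = −(1.5 × 10⁻⁴)(-6.1)+(7.2 × 10⁻⁴)(-0.10) = 8.4 × 10⁻⁴ → stable
  81–102 m: −αΔT+βΔS = −(1.5 × 10⁻⁴)(-0.4)+(7.2 × 10⁻⁴)(+0.73) = 5.9 × 10⁻⁴ → stable
  102–104 m: −αΔT+βΔS = −(1.5 × 10⁻⁴)(-3.4)+(7.2 × 10⁻⁴)(-0.51) = 1.4 × 10⁻⁴ → stable
  104–106 m: −αΔT+βΔS = −(1.5 × 10⁻⁴)(-0.7)+(7.2 × 10⁻⁴)(+0.14) = 2.1 × 10⁻⁴ → stable
  106–133 m: −αΔT+βΔS = −(1.5 × 10⁻⁴)(+2.9)+(7.2 × 10⁻⁴)(+1.20) = 4.3 × 10⁻⁴ → stable
Every interval has Δρ > 0: the column is stably stratified throughout.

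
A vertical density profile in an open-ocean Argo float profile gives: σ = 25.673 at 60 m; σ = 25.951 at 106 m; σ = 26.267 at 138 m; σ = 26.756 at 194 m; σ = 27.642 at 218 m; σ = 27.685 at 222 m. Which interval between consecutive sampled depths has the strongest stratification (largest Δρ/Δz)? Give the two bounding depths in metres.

Compute the density gradient over each adjacent pair:
  60–106 m: Δρ/Δz = 0.278/46 = 6.0 × 10⁻³ kg m⁻⁴
  106–138 m: Δρ/Δz = 0.316/32 = 9.9 × 10⁻³ kg m⁻⁴
  138–194 m: Δρ/Δz = 0.489/56 = 8.7 × 10⁻³ kg m⁻⁴
  194–218 m: Δρ/Δz = 0.886/24 = 0.037 kg m⁻⁴
  218–222 m: Δρ/Δz = 0.043/4 = 0.011 kg m⁻⁴
The largest gradient is in the 194–218 m interval — the pycnocline.

194–218 m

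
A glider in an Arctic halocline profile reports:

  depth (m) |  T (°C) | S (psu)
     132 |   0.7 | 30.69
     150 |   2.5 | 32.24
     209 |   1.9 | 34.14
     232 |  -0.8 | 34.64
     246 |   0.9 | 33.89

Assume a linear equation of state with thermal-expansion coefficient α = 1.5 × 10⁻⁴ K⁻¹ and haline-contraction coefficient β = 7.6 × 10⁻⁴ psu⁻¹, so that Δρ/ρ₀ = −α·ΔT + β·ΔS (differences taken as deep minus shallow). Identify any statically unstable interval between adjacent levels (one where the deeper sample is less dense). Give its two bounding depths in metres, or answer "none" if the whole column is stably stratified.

Evaluate Δρ/ρ₀ = −αΔT + βΔS across each adjacent pair:
  132–150 m: −αΔT+βΔS = −(1.5 × 10⁻⁴)(+1.8)+(7.6 × 10⁻⁴)(+1.55) = 9.1 × 10⁻⁴ → stable
  150–209 m: −αΔT+βΔS = −(1.5 × 10⁻⁴)(-0.6)+(7.6 × 10⁻⁴)(+1.90) = 1.5 × 10⁻³ → stable
  209–232 m: −αΔT+βΔS = −(1.5 × 10⁻⁴)(-2.7)+(7.6 × 10⁻⁴)(+0.50) = 7.8 × 10⁻⁴ → stable
  232–246 m: −αΔT+βΔS = −(1.5 × 10⁻⁴)(+1.7)+(7.6 × 10⁻⁴)(-0.75) = -8.2 × 10⁻⁴ → UNSTABLE
The 232–246 m interval has Δρ < 0: lighter water underlies denser water.

232–246 m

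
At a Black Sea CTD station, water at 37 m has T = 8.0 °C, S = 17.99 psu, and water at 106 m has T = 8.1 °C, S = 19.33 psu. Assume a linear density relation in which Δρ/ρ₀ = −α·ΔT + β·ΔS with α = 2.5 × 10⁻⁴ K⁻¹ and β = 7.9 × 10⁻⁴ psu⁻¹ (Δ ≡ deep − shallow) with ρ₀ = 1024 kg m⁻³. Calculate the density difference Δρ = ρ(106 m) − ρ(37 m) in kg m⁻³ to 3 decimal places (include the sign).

+1.058 kg m⁻³

ΔT = +0.1 K, ΔS = +1.34 psu (deep − shallow).
Δρ/ρ₀ = −(2.5 × 10⁻⁴)(+0.1) + (7.9 × 10⁻⁴)(+1.34) = 1.0336 × 10⁻³.
Δρ = 1024 × (1.0336 × 10⁻³) = +1.058 kg m⁻³.
Positive Δρ: denser below, stable.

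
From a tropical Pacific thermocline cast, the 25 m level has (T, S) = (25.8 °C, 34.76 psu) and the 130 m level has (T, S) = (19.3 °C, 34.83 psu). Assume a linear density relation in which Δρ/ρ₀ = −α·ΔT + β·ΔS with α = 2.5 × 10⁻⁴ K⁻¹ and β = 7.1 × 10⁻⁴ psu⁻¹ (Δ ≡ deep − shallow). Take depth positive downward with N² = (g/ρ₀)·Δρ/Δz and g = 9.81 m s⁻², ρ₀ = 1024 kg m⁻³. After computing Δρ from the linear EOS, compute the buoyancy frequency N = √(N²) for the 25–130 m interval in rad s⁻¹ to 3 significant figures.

ΔT = -6.5 K, ΔS = +0.07 psu (deep − shallow).
Δρ/ρ₀ = −αΔT + βΔS = 1.625 × 10⁻³ + 4.97 × 10⁻⁵ = 1.6747 × 10⁻³, so Δρ ≈ 1.715 kg m⁻³.
N² = (g/ρ₀)·Δρ/Δz = g·(Δρ/ρ₀)/Δz = 9.81 × 1.6747 × 10⁻³ / 105 = 1.5646 × 10⁻⁴ s⁻².
N = √(1.5646 × 10⁻⁴) = 0.012508 rad s⁻¹ ≈ 0.0125 rad s⁻¹.

0.0125 rad s⁻¹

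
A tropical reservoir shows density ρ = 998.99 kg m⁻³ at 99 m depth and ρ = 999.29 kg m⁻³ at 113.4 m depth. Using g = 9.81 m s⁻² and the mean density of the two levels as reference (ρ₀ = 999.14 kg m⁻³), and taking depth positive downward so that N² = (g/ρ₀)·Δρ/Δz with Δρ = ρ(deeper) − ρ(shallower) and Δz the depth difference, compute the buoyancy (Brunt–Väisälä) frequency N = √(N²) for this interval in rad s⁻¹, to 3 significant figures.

Δρ = 999.29 − 998.99 = 0.30 kg m⁻³ over Δz = 113.4 − 99 = 14.4 m.
N² = (9.81/999.14) × (0.30/14.4) = 2.0455 × 10⁻⁴ s⁻².
N = √(2.0455 × 10⁻⁴) = 0.014302 rad s⁻¹ ≈ 0.0143 rad s⁻¹.

0.0143 rad s⁻¹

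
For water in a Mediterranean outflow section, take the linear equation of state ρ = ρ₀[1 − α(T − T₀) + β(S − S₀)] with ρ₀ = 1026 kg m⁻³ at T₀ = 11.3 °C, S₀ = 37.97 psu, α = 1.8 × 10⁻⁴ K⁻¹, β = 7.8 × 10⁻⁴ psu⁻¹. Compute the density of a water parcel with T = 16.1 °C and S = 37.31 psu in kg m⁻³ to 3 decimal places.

T − T₀ = +4.8 K, S − S₀ = -0.66 psu.
Bracket = 1 − α·(+4.8) + β·(-0.66) = 1 + (-1.3788 × 10⁻³) = 0.9986212.
ρ = 1026 × 0.9986212 = 1024.585 kg m⁻³.

1024.585 kg m⁻³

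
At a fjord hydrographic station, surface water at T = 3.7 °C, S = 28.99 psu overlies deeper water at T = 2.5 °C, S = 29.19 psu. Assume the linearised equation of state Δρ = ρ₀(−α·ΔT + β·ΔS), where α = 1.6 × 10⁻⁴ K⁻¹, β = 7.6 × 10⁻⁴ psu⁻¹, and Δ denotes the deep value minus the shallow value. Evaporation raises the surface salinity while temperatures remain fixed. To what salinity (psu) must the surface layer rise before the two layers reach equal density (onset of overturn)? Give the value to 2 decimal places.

Neutral buoyancy requires −α(T_deep − T_surf) + β(S_deep − S_surf′) = 0.
S_surf′ = S_deep − (α/β)·ΔT = 29.19 − (1.6 × 10⁻⁴/7.6 × 10⁻⁴)·(-1.2) = 29.4426 psu.
Increase required: 29.4426 − 28.99 = 0.4526 psu.

29.44 psu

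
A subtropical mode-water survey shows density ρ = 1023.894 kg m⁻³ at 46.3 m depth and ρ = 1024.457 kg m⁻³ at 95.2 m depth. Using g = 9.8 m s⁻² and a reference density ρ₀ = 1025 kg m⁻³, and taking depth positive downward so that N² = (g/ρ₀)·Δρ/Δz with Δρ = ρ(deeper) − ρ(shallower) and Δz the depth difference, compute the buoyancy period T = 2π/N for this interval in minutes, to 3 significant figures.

Δρ = 1024.457 − 1023.894 = 0.563 kg m⁻³ over Δz = 95.2 − 46.3 = 48.9 m.
N² = (9.8/1025) × (0.563/48.9) = 1.1008 × 10⁻⁴ s⁻².
N = √(1.1008 × 10⁻⁴) = 0.010492 rad s⁻¹, so T = 2π/N = 598.85 s = 9.9808 min ≈ 9.98 min.

9.98 min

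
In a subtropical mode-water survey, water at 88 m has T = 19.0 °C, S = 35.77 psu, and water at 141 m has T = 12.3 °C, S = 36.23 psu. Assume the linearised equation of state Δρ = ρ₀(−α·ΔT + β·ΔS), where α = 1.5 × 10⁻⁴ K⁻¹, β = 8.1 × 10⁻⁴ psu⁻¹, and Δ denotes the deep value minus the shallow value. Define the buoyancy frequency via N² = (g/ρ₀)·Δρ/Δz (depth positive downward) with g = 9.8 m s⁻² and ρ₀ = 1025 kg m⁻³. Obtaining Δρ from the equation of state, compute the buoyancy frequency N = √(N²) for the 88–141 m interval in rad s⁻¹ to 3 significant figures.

ΔT = -6.7 K, ΔS = +0.46 psu (deep − shallow).
Δρ/ρ₀ = −αΔT + βΔS = 1.005 × 10⁻³ + 3.726 × 10⁻⁴ = 1.3776 × 10⁻³, so Δρ ≈ 1.412 kg m⁻³.
N² = (g/ρ₀)·Δρ/Δz = g·(Δρ/ρ₀)/Δz = 9.8 × 1.3776 × 10⁻³ / 53 = 2.5473 × 10⁻⁴ s⁻².
N = √(2.5473 × 10⁻⁴) = 0.015960 rad s⁻¹ ≈ 0.0160 rad s⁻¹.

0.0160 rad s⁻¹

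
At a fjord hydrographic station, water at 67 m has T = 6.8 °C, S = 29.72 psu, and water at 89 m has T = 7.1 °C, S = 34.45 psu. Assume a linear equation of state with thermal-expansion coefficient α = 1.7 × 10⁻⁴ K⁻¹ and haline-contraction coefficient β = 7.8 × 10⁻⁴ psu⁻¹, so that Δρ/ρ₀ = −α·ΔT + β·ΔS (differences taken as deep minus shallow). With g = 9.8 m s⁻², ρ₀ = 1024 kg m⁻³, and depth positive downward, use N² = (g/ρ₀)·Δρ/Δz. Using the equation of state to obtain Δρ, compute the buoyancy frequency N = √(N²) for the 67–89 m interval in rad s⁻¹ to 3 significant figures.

0.0403 rad s⁻¹

ΔT = +0.3 K, ΔS = +4.73 psu (deep − shallow).
Δρ/ρ₀ = −αΔT + βΔS = -5.10 × 10⁻⁵ + 3.6894 × 10⁻³ = 3.6384 × 10⁻³, so Δρ ≈ 3.726 kg m⁻³.
N² = (g/ρ₀)·Δρ/Δz = g·(Δρ/ρ₀)/Δz = 9.8 × 3.6384 × 10⁻³ / 22 = 1.6207 × 10⁻³ s⁻².
N = √(1.6207 × 10⁻³) = 0.040258 rad s⁻¹ ≈ 0.0403 rad s⁻¹.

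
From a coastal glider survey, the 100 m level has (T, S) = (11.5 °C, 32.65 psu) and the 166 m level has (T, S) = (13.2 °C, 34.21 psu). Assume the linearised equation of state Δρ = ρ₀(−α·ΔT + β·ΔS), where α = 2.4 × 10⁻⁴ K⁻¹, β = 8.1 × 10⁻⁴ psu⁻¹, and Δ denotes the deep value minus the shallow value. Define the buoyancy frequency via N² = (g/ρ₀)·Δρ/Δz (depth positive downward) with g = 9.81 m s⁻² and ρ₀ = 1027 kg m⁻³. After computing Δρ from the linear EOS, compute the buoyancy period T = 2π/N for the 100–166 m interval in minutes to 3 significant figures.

9.29 min

ΔT = +1.7 K, ΔS = +1.56 psu (deep − shallow).
Δρ/ρ₀ = −αΔT + βΔS = -4.08 × 10⁻⁴ + 1.2636 × 10⁻³ = 8.556 × 10⁻⁴, so Δρ ≈ 0.8787 kg m⁻³.
N² = (g/ρ₀)·Δρ/Δz = g·(Δρ/ρ₀)/Δz = 9.81 × 8.556 × 10⁻⁴ / 66 = 1.2717 × 10⁻⁴ s⁻².
N = √(1.2717 × 10⁻⁴) = 0.011277 rad s⁻¹ → T = 2π/N = 557.17 s = 9.2862 min ≈ 9.29 min.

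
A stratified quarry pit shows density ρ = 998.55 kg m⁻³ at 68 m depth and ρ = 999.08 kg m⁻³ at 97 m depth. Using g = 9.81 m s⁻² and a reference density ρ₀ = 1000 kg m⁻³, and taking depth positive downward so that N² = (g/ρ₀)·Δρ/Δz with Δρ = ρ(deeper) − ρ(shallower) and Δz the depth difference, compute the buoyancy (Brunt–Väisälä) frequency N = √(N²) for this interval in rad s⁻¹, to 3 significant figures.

Δρ = 999.08 − 998.55 = 0.53 kg m⁻³ over Δz = 97 − 68 = 29 m.
N² = (9.81/1000) × (0.53/29) = 1.7929 × 10⁻⁴ s⁻².
N = √(1.7929 × 10⁻⁴) = 0.013390 rad s⁻¹ ≈ 0.0134 rad s⁻¹.

0.0134 rad s⁻¹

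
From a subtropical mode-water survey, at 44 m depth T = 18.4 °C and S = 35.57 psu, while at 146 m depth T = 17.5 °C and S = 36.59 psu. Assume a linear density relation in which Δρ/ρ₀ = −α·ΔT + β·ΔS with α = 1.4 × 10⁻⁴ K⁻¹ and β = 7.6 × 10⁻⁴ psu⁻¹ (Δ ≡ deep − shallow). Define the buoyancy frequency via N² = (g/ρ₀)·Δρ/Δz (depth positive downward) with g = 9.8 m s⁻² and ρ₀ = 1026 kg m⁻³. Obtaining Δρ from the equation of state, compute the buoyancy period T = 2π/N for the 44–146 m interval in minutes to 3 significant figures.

ΔT = -0.9 K, ΔS = +1.02 psu (deep − shallow).
Δρ/ρ₀ = −αΔT + βΔS = 1.26 × 10⁻⁴ + 7.752 × 10⁻⁴ = 9.012 × 10⁻⁴, so Δρ ≈ 0.9246 kg m⁻³.
N² = (g/ρ₀)·Δρ/Δz = g·(Δρ/ρ₀)/Δz = 9.8 × 9.012 × 10⁻⁴ / 102 = 8.6586 × 10⁻⁵ s⁻².
N = √(8.6586 × 10⁻⁵) = 9.3052 × 10⁻³ rad s⁻¹ → T = 2π/N = 675.23 s = 11.254 min ≈ 11.3 min.

11.3 min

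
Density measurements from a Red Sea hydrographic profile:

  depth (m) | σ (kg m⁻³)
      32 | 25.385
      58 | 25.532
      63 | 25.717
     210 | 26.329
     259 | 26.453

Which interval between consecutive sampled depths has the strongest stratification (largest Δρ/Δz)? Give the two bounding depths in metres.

58–63 m

Compute the density gradient over each adjacent pair:
  32–58 m: Δρ/Δz = 0.147/26 = 5.7 × 10⁻³ kg m⁻⁴
  58–63 m: Δρ/Δz = 0.185/5 = 0.037 kg m⁻⁴
  63–210 m: Δρ/Δz = 0.612/147 = 4.2 × 10⁻³ kg m⁻⁴
  210–259 m: Δρ/Δz = 0.124/49 = 2.5 × 10⁻³ kg m⁻⁴
The largest gradient is in the 58–63 m interval — the pycnocline.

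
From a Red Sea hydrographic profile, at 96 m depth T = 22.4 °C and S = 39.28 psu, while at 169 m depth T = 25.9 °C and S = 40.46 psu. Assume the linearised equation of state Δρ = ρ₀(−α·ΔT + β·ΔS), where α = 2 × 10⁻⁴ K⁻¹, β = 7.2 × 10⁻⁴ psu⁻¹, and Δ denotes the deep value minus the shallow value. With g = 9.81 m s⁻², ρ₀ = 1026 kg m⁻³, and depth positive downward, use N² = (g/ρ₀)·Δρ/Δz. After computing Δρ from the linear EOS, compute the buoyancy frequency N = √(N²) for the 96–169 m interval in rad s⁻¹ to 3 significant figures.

4.48 × 10⁻³ rad s⁻¹

ΔT = +3.5 K, ΔS = +1.18 psu (deep − shallow).
Δρ/ρ₀ = −αΔT + βΔS = -7.00 × 10⁻⁴ + 8.496 × 10⁻⁴ = 1.496 × 10⁻⁴, so Δρ ≈ 0.1535 kg m⁻³.
N² = (g/ρ₀)·Δρ/Δz = g·(Δρ/ρ₀)/Δz = 9.81 × 1.496 × 10⁻⁴ / 73 = 2.0104 × 10⁻⁵ s⁻².
N = √(2.0104 × 10⁻⁵) = 4.4837 × 10⁻³ rad s⁻¹ ≈ 4.48 × 10⁻³ rad s⁻¹.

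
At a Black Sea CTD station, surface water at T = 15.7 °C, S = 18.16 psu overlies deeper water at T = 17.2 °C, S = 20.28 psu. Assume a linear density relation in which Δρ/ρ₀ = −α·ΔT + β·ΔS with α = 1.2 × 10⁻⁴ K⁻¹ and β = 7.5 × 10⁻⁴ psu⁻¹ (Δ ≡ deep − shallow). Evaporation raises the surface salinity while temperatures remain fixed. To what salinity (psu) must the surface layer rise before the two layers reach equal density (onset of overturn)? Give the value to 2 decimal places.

20.04 psu

Neutral buoyancy requires −α(T_deep − T_surf) + β(S_deep − S_surf′) = 0.
S_surf′ = S_deep − (α/β)·ΔT = 20.28 − (1.2 × 10⁻⁴/7.5 × 10⁻⁴)·(+1.5) = 20.0400 psu.
Increase required: 20.0400 − 18.16 = 1.8800 psu.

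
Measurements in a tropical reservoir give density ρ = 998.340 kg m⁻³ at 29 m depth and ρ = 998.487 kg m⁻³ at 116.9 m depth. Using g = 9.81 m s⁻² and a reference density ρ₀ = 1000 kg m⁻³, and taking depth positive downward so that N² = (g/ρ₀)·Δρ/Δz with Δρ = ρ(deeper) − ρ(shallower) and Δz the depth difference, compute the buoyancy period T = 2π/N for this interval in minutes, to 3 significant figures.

Δρ = 998.487 − 998.340 = 0.147 kg m⁻³ over Δz = 116.9 − 29 = 87.9 m.
N² = (9.81/1000) × (0.147/87.9) = 1.6406 × 10⁻⁵ s⁻².
N = √(1.6406 × 10⁻⁵) = 4.0504 × 10⁻³ rad s⁻¹, so T = 2π/N = 1.5513 × 10³ s = 25.855 min ≈ 25.9 min.

25.9 min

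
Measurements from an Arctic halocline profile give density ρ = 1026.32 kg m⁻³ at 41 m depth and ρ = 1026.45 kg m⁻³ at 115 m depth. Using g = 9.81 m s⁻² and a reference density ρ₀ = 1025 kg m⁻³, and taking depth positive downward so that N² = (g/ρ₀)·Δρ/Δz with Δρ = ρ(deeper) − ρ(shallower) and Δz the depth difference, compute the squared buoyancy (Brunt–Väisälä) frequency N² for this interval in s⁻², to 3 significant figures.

Δρ = 1026.45 − 1026.32 = 0.13 kg m⁻³ over Δz = 115 − 41 = 74 m.
N² = (9.81/1025) × (0.13/74) = 1.6813 × 10⁻⁵ s⁻² ≈ 1.68 × 10⁻⁵ s⁻².

1.68 × 10⁻⁵ s⁻²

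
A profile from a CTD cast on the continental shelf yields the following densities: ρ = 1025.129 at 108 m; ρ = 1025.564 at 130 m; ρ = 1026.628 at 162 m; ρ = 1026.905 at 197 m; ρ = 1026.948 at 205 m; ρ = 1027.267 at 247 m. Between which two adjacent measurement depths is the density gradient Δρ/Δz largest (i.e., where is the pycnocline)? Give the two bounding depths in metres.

Compute the density gradient over each adjacent pair:
  108–130 m: Δρ/Δz = 0.435/22 = 0.020 kg m⁻⁴
  130–162 m: Δρ/Δz = 1.064/32 = 0.033 kg m⁻⁴
  162–197 m: Δρ/Δz = 0.277/35 = 7.9 × 10⁻³ kg m⁻⁴
  197–205 m: Δρ/Δz = 0.043/8 = 5.4 × 10⁻³ kg m⁻⁴
  205–247 m: Δρ/Δz = 0.319/42 = 7.6 × 10⁻³ kg m⁻⁴
The largest gradient is in the 130–162 m interval — the pycnocline.

130–162 m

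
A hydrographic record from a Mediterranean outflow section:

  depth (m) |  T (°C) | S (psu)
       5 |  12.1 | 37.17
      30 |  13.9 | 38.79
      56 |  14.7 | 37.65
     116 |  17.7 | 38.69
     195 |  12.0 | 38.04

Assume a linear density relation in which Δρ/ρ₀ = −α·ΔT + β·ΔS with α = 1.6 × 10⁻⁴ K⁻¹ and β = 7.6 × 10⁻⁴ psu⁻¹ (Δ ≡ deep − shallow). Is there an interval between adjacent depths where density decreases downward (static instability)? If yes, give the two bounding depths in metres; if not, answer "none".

Evaluate Δρ/ρ₀ = −αΔT + βΔS across each adjacent pair:
  5–30 m: −αΔT+βΔS = −(1.6 × 10⁻⁴)(+1.8)+(7.6 × 10⁻⁴)(+1.62) = 9.4 × 10⁻⁴ → stable
  30–56 m: −αΔT+βΔS = −(1.6 × 10⁻⁴)(+0.8)+(7.6 × 10⁻⁴)(-1.14) = -9.9 × 10⁻⁴ → UNSTABLE
  56–116 m: −αΔT+βΔS = −(1.6 × 10⁻⁴)(+3.0)+(7.6 × 10⁻⁴)(+1.04) = 3.1 × 10⁻⁴ → stable
  116–195 m: −αΔT+βΔS = −(1.6 × 10⁻⁴)(-5.7)+(7.6 × 10⁻⁴)(-0.65) = 4.2 × 10⁻⁴ → stable
The 30–56 m interval has Δρ < 0: lighter water underlies denser water.

30–56 m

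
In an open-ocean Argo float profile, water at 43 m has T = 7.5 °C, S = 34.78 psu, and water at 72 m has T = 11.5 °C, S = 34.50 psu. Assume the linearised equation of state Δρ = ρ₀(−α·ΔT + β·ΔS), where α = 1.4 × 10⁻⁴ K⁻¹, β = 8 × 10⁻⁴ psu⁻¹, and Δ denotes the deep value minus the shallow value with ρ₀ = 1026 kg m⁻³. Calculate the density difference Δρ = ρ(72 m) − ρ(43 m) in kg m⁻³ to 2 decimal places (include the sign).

ΔT = +4.0 K, ΔS = -0.28 psu (deep − shallow).
Δρ/ρ₀ = −(1.4 × 10⁻⁴)(+4.0) + (8 × 10⁻⁴)(-0.28) = -7.84 × 10⁻⁴.
Δρ = 1026 × (-7.84 × 10⁻⁴) = -0.80 kg m⁻³.
Negative Δρ: lighter below, statically unstable.

-0.80 kg m⁻³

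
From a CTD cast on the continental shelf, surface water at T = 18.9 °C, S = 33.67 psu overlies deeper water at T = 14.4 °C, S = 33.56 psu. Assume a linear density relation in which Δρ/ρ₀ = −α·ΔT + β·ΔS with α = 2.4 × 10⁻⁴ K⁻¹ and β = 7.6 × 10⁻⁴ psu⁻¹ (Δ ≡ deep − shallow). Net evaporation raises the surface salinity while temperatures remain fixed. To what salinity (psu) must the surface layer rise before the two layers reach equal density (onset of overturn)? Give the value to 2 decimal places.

34.98 psu

Neutral buoyancy requires −α(T_deep − T_surf) + β(S_deep − S_surf′) = 0.
S_surf′ = S_deep − (α/β)·ΔT = 33.56 − (2.4 × 10⁻⁴/7.6 × 10⁻⁴)·(-4.5) = 34.9811 psu.
Increase required: 34.9811 − 33.67 = 1.3111 psu.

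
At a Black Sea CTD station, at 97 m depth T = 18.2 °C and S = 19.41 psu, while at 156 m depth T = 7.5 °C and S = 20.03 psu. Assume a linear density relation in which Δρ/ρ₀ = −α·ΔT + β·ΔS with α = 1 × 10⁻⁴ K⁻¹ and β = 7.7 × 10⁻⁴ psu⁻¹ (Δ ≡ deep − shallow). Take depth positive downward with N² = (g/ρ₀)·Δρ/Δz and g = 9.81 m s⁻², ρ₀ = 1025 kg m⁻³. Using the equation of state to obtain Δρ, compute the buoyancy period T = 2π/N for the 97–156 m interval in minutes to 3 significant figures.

6.53 min

ΔT = -10.7 K, ΔS = +0.62 psu (deep − shallow).
Δρ/ρ₀ = −αΔT + βΔS = 1.07 × 10⁻³ + 4.774 × 10⁻⁴ = 1.5474 × 10⁻³, so Δρ ≈ 1.586 kg m⁻³.
N² = (g/ρ₀)·Δρ/Δz = g·(Δρ/ρ₀)/Δz = 9.81 × 1.5474 × 10⁻³ / 59 = 2.5729 × 10⁻⁴ s⁻².
N = √(2.5729 × 10⁻⁴) = 0.016040 rad s⁻¹ → T = 2π/N = 391.72 s = 6.5287 min ≈ 6.53 min.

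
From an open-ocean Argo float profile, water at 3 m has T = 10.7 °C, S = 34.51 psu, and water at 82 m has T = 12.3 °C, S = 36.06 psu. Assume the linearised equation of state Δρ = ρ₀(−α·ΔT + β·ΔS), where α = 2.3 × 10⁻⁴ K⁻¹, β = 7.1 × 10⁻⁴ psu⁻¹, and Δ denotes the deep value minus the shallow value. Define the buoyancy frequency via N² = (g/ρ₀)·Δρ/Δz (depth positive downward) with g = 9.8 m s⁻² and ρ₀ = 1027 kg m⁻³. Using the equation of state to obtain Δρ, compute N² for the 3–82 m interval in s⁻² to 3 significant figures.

9.09 × 10⁻⁵ s⁻²

ΔT = +1.6 K, ΔS = +1.55 psu (deep − shallow).
Δρ/ρ₀ = −αΔT + βΔS = -3.68 × 10⁻⁴ + 1.1005 × 10⁻³ = 7.325 × 10⁻⁴, so Δρ ≈ 0.7523 kg m⁻³.
N² = (g/ρ₀)·Δρ/Δz = g·(Δρ/ρ₀)/Δz = 9.8 × 7.325 × 10⁻⁴ / 79 = 9.0867 × 10⁻⁵ s⁻² ≈ 9.09 × 10⁻⁵ s⁻².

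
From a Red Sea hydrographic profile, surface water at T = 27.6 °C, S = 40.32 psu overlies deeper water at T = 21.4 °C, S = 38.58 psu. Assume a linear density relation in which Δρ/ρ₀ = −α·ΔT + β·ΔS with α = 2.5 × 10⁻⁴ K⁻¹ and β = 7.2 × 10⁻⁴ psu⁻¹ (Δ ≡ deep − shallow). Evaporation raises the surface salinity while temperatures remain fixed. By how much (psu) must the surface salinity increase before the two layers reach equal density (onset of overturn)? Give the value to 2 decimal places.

Neutral buoyancy requires −α(T_deep − T_surf) + β(S_deep − S_surf′) = 0.
S_surf′ = S_deep − (α/β)·ΔT = 38.58 − (2.5 × 10⁻⁴/7.2 × 10⁻⁴)·(-6.2) = 40.7328 psu.
Increase required: 40.7328 − 40.32 = 0.4128 psu.

0.41 psu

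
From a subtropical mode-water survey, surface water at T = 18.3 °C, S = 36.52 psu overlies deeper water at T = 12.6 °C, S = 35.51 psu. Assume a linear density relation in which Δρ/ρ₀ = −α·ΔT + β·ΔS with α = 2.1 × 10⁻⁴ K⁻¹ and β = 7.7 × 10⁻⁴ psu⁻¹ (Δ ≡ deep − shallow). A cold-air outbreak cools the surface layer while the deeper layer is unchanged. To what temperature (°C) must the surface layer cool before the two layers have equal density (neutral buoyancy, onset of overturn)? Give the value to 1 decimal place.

16.3 °C

Neutral buoyancy requires Δρ = 0, i.e. −α(T_deep − T_surf′) + β(S_deep − S_surf) = 0.
T_surf′ = T_deep − (β/α)·ΔS = 12.6 − (7.7 × 10⁻⁴/2.1 × 10⁻⁴)·(-1.01) = 16.303 °C.
Cooling required: 18.3 − (16.303) = 1.997 °C.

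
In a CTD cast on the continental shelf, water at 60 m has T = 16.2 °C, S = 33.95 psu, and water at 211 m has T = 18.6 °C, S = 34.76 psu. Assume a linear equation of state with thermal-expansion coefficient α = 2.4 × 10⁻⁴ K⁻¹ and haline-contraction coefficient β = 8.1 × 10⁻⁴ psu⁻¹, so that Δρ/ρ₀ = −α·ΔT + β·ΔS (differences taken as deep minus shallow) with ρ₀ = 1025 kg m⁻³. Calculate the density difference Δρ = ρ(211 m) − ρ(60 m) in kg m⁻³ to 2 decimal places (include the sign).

+0.08 kg m⁻³

ΔT = +2.4 K, ΔS = +0.81 psu (deep − shallow).
Δρ/ρ₀ = −(2.4 × 10⁻⁴)(+2.4) + (8.1 × 10⁻⁴)(+0.81) = 8.01 × 10⁻⁵.
Δρ = 1025 × (8.01 × 10⁻⁵) = +0.08 kg m⁻³.
Positive Δρ: denser below, stable.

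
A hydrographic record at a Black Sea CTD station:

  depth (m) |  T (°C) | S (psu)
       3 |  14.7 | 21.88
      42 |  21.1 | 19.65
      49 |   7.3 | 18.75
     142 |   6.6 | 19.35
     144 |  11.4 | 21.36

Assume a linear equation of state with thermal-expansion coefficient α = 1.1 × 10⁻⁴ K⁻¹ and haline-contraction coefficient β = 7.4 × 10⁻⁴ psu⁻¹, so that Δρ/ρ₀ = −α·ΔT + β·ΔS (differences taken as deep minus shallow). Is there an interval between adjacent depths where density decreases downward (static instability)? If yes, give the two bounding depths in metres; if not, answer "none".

Evaluate Δρ/ρ₀ = −αΔT + βΔS across each adjacent pair:
  3–42 m: −αΔT+βΔS = −(1.1 × 10⁻⁴)(+6.4)+(7.4 × 10⁻⁴)(-2.23) = -2.4 × 10⁻³ → UNSTABLE
  42–49 m: −αΔT+βΔS = −(1.1 × 10⁻⁴)(-13.8)+(7.4 × 10⁻⁴)(-0.90) = 8.5 × 10⁻⁴ → stable
  49–142 m: −αΔT+βΔS = −(1.1 × 10⁻⁴)(-0.7)+(7.4 × 10⁻⁴)(+0.60) = 5.2 × 10⁻⁴ → stable
  142–144 m: −αΔT+βΔS = −(1.1 × 10⁻⁴)(+4.8)+(7.4 × 10⁻⁴)(+2.01) = 9.6 × 10⁻⁴ → stable
The 3–42 m interval has Δρ < 0: lighter water underlies denser water.

3–42 m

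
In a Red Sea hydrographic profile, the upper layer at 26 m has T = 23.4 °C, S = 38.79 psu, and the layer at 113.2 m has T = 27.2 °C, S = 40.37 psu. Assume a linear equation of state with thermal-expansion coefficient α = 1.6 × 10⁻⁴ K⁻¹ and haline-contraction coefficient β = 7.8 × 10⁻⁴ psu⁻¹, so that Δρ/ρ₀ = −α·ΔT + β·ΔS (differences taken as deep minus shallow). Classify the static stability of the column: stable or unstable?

ΔT = 27.2 − 23.4 = +3.8 K and ΔS = 40.37 − 38.79 = +1.58 psu (deep − shallow).
−αΔT = -6.08 × 10⁻⁴; βΔS = 1.2324 × 10⁻³; sum Δρ/ρ₀ = 6.244 × 10⁻⁴.
Δρ/ρ₀ > 0, so Δρ > 0: deeper water is denser → statically stable.

stable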